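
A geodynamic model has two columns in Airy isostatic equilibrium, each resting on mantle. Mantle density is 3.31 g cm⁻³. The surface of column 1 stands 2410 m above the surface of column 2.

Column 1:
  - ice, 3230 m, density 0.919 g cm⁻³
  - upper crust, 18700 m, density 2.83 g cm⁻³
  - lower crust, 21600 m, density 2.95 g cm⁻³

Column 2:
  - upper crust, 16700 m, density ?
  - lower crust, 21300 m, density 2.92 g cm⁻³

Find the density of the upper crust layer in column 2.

2.82 g cm⁻³

Take the compensation level at the base of the deeper column (depth z_c below the surface of column 1) and equate Σ ρ_i t_i down to z_c; mantle fills any gap and the z_c terms cancel.
Column 1: 3230×0.919 + 18700×2.83 + 21600×2.95 + (z_c − 43530)×3.31
Column 2: 2410×0 + 16700×ρ + 21300×2.92 + (z_c − 2410 − 38000)×3.31
The z_c×3.31 term appears on both sides and cancels. Collect the known terms of each column as K = Σ(ρt)_known − 3.31 × (depth of known layers): K_1 = 119609.37 − 3.31×43530 = −24474.93; K_2 = 62196 − 3.31×(2410 + 38000) = −71561.1.
Balance: K_1 = K_2 + 16700×ρ, so ρ = (K_1 − K_2)/16700 = 47086.2/16700 = 2.82 g cm⁻³.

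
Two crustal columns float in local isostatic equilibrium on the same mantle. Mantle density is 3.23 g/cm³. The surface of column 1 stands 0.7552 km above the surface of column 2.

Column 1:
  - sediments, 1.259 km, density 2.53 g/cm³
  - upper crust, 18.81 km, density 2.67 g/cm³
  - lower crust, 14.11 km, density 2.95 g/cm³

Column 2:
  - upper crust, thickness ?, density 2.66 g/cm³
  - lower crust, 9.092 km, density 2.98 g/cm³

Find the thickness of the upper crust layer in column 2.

Take the compensation level at the base of the deeper column (depth z_c below the surface of column 1) and equate Σ ρ_i t_i down to z_c; mantle fills any gap and the z_c terms cancel.
Column 1: 1.259×2.53 + 18.81×2.67 + 14.11×2.95 + (z_c − 34.179)×3.23
Column 2: 0.7552×0 + x×2.66 + 9.092×2.98 + (z_c − 0.7552 − 9.092 − x)×3.23
The z_c×3.23 term appears on both sides and cancels. Collect the known terms of each column as K = Σ(ρt)_known − 3.23 × (depth of known layers): K_1 = 95.03247 − 3.23×34.179 = −15.3657; K_2 = 27.09416 − 3.23×(0.7552 + 9.092) = −4.712296.
Balance: K_1 = K_2 − x×(3.23 − 2.66), so x = (K_2 − K_1)/(3.23 − 2.66) = 10.6534/0.57 = 18.7 km.

18.7 km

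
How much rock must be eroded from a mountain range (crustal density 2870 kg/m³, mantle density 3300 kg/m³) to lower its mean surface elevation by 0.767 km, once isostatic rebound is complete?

5.89 km

Net drop Δ = e − u = e − e ρ_c/ρ_m = e (ρ_m − ρ_c)/ρ_m.
e = Δ ρ_m/(ρ_m − ρ_c) = 0.767 km × 3300/430 = 5.89 km.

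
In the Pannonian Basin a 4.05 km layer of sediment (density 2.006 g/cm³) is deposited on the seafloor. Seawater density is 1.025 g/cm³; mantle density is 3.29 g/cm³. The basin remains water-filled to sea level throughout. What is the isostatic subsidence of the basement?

1.75 km

Submarine loading: the sediment displaces seawater, and the subsidence is in turn flooded, so s (ρ_m − ρ_w) = t (ρ_sed − ρ_w).
s = 4.05 km × (2.006 − 1.025) / (3.29 − 1.025) = 1.75 km.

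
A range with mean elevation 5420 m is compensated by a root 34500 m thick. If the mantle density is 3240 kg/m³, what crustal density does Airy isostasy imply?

2800 kg/m³

ρ_c h = (ρ_m − ρ_c) r → ρ_c (h + r) = ρ_m r → ρ_c = ρ_m r / (h + r).
ρ_c = 3240 × 34500 m / (5420 m + 34500 m) = 2800 kg/m³.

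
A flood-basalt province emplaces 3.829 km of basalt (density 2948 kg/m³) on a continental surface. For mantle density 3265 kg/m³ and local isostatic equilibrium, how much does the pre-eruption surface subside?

3.46 km

Subaerial loading: s = t ρ_load / ρ_m.
s = 3.829 km × 2948/3265 = 3.46 km.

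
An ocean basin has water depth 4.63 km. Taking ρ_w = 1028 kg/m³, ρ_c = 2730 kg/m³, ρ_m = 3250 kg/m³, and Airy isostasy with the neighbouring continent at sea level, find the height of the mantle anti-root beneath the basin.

15.2 km

Equating mass per unit area of the two columns: replacing crust with seawater at the top is compensated by replacing crust with mantle at the base: d (ρ_c − ρ_w) = a (ρ_m − ρ_c).
a = d (ρ_c − ρ_w)/(ρ_m − ρ_c) = 4.63 km × 1702/520 = 15.2 km.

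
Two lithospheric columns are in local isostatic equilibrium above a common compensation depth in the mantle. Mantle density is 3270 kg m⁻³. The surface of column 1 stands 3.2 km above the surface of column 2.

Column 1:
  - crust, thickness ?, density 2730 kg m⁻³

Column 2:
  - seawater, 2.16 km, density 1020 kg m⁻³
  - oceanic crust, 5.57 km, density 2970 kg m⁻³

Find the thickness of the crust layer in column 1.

Take the compensation level at the base of the deeper column (depth z_c below the surface of column 1) and equate Σ ρ_i t_i down to z_c; mantle fills any gap and the z_c terms cancel.
Column 1: x×2730 + (z_c − 0 − x)×3270
Column 2: 3.2×0 + 2.16×1020 + 5.57×2970 + (z_c − 3.2 − 7.73)×3270
The z_c×3270 term appears on both sides and cancels. Collect the known terms of each column as K = Σ(ρt)_known − 3270 × (depth of known layers): K_1 = 0 − 3270×0 = 0; K_2 = 18746.1 − 3270×(3.2 + 7.73) = −16995.
Balance: K_1 − x×(3270 − 2730) = K_2, so x = (K_1 − K_2)/(3270 − 2730) = 16995/540 = 31.5 km.

31.5 km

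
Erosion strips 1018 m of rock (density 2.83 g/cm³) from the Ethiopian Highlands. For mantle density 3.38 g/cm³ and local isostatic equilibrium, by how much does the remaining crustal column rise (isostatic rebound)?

852 m

Unloading: uplift u = e ρ_c/ρ_m = 1018 m × 2.83/3.38 = 852 m.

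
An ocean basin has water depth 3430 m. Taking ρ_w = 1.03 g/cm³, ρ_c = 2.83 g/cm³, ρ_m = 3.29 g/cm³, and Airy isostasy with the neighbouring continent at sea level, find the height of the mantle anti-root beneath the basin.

Balancing pressure at the compensation depth: replacing crust with seawater at the top is compensated by replacing crust with mantle at the base: d (ρ_c − ρ_w) = a (ρ_m − ρ_c).
a = d (ρ_c − ρ_w)/(ρ_m − ρ_c) = 3430 m × 1.8/0.46 = 13400 m.

13400 m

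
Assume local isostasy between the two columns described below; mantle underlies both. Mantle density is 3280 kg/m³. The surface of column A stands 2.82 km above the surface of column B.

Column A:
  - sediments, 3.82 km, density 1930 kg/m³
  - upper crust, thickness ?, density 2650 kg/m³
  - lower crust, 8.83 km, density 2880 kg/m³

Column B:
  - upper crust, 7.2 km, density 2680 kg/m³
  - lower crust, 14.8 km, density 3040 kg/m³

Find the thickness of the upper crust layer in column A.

13.4 km

Take the compensation level at the base of the deeper column (depth z_c below the surface of column A) and equate Σ ρ_i t_i down to z_c; mantle fills any gap and the z_c terms cancel.
Column A: 3.82×1930 + x×2650 + 8.83×2880 + (z_c − 12.65 − x)×3280
Column B: 2.82×0 + 7.2×2680 + 14.8×3040 + (z_c − 2.82 − 22)×3280
The z_c×3280 term appears on both sides and cancels. Collect the known terms of each column as K = Σ(ρt)_known − 3280 × (depth of known layers): K_A = 32803 − 3280×12.65 = −8689; K_B = 64288 − 3280×(2.82 + 22) = −17121.6.
Balance: K_A − x×(3280 − 2650) = K_B, so x = (K_A − K_B)/(3280 − 2650) = 8432.6/630 = 13.4 km.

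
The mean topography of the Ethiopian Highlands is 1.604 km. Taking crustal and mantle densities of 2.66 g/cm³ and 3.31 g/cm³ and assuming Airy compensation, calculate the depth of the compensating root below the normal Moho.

For local isostatic compensation: the weight of the topography is balanced by the buoyancy of the root, ρ_c h = (ρ_m − ρ_c) r.
r = h · ρ_c / (ρ_m − ρ_c) = 1.604 km × 2.66 / (3.31 − 2.66) = 6.56 km.

6.56 km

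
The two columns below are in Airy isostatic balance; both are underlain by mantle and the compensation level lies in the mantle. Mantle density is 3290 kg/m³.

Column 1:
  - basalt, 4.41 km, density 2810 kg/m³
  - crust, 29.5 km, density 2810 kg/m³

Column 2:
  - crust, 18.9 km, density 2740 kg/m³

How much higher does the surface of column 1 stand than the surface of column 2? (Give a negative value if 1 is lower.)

For any compensation level in the mantle, the mantle terms cancel and isostasy reduces to e = (Σt_1 − Σt_2) − (Σ(ρt)_1 − Σ(ρt)_2) / ρ_m.
Σt_1 = 33.91 km; Σt_2 = 18.9 km; Σ(ρt)_1 = 95287.1; Σ(ρt)_2 = 51786 (in km·kg/m³).
e = (33.91 − 18.9) − (95287.1 − 51786) / 3290 = 1.79 km.

1.79 km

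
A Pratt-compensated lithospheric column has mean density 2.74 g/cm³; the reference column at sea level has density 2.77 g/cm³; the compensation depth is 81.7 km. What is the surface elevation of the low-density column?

ρ_ref D = ρ (D + h) → h = D (ρ_ref − ρ)/ρ.
h = 81.7 km × (2.77 − 2.74)/2.74 = 0.895 km.

0.895 km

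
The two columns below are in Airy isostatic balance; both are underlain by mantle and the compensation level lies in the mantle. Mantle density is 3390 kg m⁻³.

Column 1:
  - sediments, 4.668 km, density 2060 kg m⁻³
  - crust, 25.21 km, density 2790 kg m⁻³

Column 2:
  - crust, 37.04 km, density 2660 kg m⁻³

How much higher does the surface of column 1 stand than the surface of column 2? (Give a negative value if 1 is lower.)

For any compensation level in the mantle, the mantle terms cancel and isostasy reduces to e = (Σt_1 − Σt_2) − (Σ(ρt)_1 − Σ(ρt)_2) / ρ_m.
Σt_1 = 29.878 km; Σt_2 = 37.04 km; Σ(ρt)_1 = 79951.98; Σ(ρt)_2 = 98526.4 (in km·kg m⁻³).
e = (29.878 − 37.04) − (79951.98 − 98526.4) / 3390 = −1.68 km.

−1.68 km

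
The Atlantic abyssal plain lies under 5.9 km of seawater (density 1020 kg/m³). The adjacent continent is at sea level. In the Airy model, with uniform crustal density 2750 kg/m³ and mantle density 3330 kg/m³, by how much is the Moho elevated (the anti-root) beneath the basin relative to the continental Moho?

Balancing pressure at the compensation depth: replacing crust with seawater at the top is compensated by replacing crust with mantle at the base: d (ρ_c − ρ_w) = a (ρ_m − ρ_c).
a = d (ρ_c − ρ_w)/(ρ_m − ρ_c) = 5.9 km × 1730/580 = 17.6 km.

17.6 km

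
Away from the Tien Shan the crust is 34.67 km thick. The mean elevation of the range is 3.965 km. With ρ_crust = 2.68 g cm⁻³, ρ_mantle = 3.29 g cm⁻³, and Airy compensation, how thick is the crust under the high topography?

Root depth r = h ρ_c / (ρ_m − ρ_c) = 3.965 km × 2.68 / 0.61 = 17.42 km.
Total thickness = T + h + r = 34.67 km + 3.965 km + 17.42 km = 56.1 km.

56.1 km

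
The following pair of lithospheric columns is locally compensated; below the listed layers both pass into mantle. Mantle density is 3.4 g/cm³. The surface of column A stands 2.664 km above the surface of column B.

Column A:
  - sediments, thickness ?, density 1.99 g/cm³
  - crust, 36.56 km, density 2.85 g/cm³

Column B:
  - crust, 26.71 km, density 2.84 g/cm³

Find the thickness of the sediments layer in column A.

Take the compensation level at the base of the deeper column (depth z_c below the surface of column A) and equate Σ ρ_i t_i down to z_c; mantle fills any gap and the z_c terms cancel.
Column A: x×1.99 + 36.56×2.85 + (z_c − 36.56 − x)×3.4
Column B: 2.664×0 + 26.71×2.84 + (z_c − 2.664 − 26.71)×3.4
The z_c×3.4 term appears on both sides and cancels. Collect the known terms of each column as K = Σ(ρt)_known − 3.4 × (depth of known layers): K_A = 104.196 − 3.4×36.56 = −20.108; K_B = 75.8564 − 3.4×(2.664 + 26.71) = −24.0152.
Balance: K_A − x×(3.4 − 1.99) = K_B, so x = (K_A − K_B)/(3.4 − 1.99) = 3.9072/1.41 = 2.77 km.

2.77 km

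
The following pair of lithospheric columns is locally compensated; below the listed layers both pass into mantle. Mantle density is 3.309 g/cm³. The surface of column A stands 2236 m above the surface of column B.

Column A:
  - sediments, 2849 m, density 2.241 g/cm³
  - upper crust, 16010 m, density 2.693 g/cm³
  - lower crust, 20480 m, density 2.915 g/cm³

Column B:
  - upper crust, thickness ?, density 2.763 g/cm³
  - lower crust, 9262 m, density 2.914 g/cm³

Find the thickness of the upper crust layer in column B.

18200 m

Take the compensation level at the base of the deeper column (depth z_c below the surface of column A) and equate Σ ρ_i t_i down to z_c; mantle fills any gap and the z_c terms cancel.
Column A: 2849×2.241 + 16010×2.693 + 20480×2.915 + (z_c − 39339)×3.309
Column B: 2236×0 + x×2.763 + 9262×2.914 + (z_c − 2236 − 9262 − x)×3.309
The z_c×3.309 term appears on both sides and cancels. Collect the known terms of each column as K = Σ(ρt)_known − 3.309 × (depth of known layers): K_A = 109198.739 − 3.309×39339 = −20974.012; K_B = 26989.468 − 3.309×(2236 + 9262) = −11057.414.
Balance: K_A = K_B − x×(3.309 − 2.763), so x = (K_B − K_A)/(3.309 − 2.763) = 9916.6/0.546 = 18200 m.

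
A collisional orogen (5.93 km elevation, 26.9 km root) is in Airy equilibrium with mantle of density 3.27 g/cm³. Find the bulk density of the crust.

ρ_c h = (ρ_m − ρ_c) r → ρ_c (h + r) = ρ_m r → ρ_c = ρ_m r / (h + r).
ρ_c = 3.27 × 26.9 km / (5.93 km + 26.9 km) = 2.68 g/cm³.

2.68 g/cm³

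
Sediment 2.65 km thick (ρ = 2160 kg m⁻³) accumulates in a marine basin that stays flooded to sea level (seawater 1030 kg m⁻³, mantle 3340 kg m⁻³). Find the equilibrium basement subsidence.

1.3 km

Submarine loading: the sediment displaces seawater, and the subsidence is in turn flooded, so s (ρ_m − ρ_w) = t (ρ_sed − ρ_w).
s = 2.65 km × (2160 − 1030) / (3340 − 1030) = 1.3 km.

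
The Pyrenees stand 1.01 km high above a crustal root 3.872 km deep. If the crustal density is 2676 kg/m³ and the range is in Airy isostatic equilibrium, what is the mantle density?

3370 kg/m³

Airy balance: ρ_c h = (ρ_m − ρ_c) r → ρ_m = ρ_c (1 + h/r).
ρ_m = 2676 × (1 + 1.01 km/3.872 km) = 3370 kg/m³.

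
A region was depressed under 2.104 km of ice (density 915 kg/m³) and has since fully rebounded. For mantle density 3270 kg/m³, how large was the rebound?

0.589 km

Removing the load lets mantle flow back in; uplift u satisfies ρ_ice t = ρ_m u.
u = t ρ_ice/ρ_m = 2.104 km × 915/3270 = 0.589 km.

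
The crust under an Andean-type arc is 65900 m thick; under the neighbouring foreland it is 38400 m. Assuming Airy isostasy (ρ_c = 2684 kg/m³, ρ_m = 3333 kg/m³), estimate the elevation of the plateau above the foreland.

Excess crust Δ = 65900 m − 38400 m = 27500 m, split between elevation h and root r with h + r = Δ.
Airy balance ρ_c h = (ρ_m − ρ_c) r gives r = h ρ_c/(ρ_m − ρ_c), so h (1 + ρ_c/(ρ_m − ρ_c)) = Δ, i.e. h = Δ (ρ_m − ρ_c)/ρ_m.
h = 27500 m × 649/3333 = 5350 m.

5350 m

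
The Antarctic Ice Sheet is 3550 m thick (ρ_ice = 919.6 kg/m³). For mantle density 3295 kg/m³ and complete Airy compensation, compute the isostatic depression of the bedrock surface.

991 m

Equating mass per unit area of the two columns: the ice load ρ_ice t is balanced by mantle displaced below, ρ_m s.
s = t ρ_ice / ρ_m = 3550 m × 919.6/3295 = 991 m.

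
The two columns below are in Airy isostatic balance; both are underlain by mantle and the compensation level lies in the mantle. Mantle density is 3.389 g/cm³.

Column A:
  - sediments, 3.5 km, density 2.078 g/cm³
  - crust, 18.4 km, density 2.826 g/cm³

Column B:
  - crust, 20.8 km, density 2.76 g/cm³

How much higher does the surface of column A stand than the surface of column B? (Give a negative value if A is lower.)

0.55 km

For any compensation level in the mantle, the mantle terms cancel and isostasy reduces to e = (Σt_A − Σt_B) − (Σ(ρt)_A − Σ(ρt)_B) / ρ_m.
Σt_A = 21.9 km; Σt_B = 20.8 km; Σ(ρt)_A = 59.2714; Σ(ρt)_B = 57.408 (in km·g/cm³).
e = (21.9 − 20.8) − (59.2714 − 57.408) / 3.389 = 0.55 km.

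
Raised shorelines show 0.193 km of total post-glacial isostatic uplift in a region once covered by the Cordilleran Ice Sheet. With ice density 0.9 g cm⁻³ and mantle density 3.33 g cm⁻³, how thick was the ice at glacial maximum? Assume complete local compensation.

u = t ρ_ice/ρ_m → t = u ρ_m/ρ_ice = 0.193 km × 3.33/0.9 = 0.714 km.

0.714 km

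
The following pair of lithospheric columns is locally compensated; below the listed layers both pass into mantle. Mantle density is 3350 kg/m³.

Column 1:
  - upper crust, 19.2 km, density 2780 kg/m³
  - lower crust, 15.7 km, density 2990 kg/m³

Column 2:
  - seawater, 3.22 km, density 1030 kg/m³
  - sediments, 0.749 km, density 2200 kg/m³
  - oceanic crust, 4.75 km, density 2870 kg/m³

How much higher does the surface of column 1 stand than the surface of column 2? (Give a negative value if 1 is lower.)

1.79 km

For any compensation level in the mantle, the mantle terms cancel and isostasy reduces to e = (Σt_1 − Σt_2) − (Σ(ρt)_1 − Σ(ρt)_2) / ρ_m.
Σt_1 = 34.9 km; Σt_2 = 8.719 km; Σ(ρt)_1 = 100319; Σ(ρt)_2 = 18596.9 (in km·kg/m³).
e = (34.9 − 8.719) − (100319 − 18596.9) / 3350 = 1.79 km.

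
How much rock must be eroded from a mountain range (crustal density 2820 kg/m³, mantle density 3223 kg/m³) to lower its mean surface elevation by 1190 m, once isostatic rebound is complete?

Net drop Δ = e − u = e − e ρ_c/ρ_m = e (ρ_m − ρ_c)/ρ_m.
e = Δ ρ_m/(ρ_m − ρ_c) = 1190 m × 3223/403 = 9520 m.

9520 m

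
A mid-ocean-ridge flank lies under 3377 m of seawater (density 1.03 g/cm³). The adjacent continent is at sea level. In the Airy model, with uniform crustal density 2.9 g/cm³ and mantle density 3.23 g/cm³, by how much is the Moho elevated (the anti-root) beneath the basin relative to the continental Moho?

Equating mass per unit area of the two columns: replacing crust with seawater at the top is compensated by replacing crust with mantle at the base: d (ρ_c − ρ_w) = a (ρ_m − ρ_c).
a = d (ρ_c − ρ_w)/(ρ_m − ρ_c) = 3377 m × 1.87/0.33 = 19100 m.

19100 m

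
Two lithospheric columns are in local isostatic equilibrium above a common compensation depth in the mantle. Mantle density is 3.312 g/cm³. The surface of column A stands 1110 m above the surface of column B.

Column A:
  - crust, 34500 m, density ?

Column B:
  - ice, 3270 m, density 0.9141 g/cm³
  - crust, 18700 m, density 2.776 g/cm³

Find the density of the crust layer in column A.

2.69 g/cm³

Take the compensation level at the base of the deeper column (depth z_c below the surface of column A) and equate Σ ρ_i t_i down to z_c; mantle fills any gap and the z_c terms cancel.
Column A: 34500×ρ + (z_c − 34500)×3.312
Column B: 1110×0 + 3270×0.9141 + 18700×2.776 + (z_c − 1110 − 21970)×3.312
The z_c×3.312 term appears on both sides and cancels. Collect the known terms of each column as K = Σ(ρt)_known − 3.312 × (depth of known layers): K_A = 0 − 3.312×34500 = −114264; K_B = 54900.307 − 3.312×(1110 + 21970) = −21540.653.
Balance: K_A + 34500×ρ = K_B, so ρ = (K_B − K_A)/34500 = 92723.3/34500 = 2.69 g/cm³.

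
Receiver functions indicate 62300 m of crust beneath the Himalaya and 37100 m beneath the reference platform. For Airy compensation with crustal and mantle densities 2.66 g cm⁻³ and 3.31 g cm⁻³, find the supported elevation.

Excess crust Δ = 62300 m − 37100 m = 25200 m, split between elevation h and root r with h + r = Δ.
Airy balance ρ_c h = (ρ_m − ρ_c) r gives r = h ρ_c/(ρ_m − ρ_c), so h (1 + ρ_c/(ρ_m − ρ_c)) = Δ, i.e. h = Δ (ρ_m − ρ_c)/ρ_m.
h = 25200 m × 0.65/3.31 = 4950 m.

4950 m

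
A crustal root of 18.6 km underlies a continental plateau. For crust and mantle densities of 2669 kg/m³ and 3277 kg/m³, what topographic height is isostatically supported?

4.24 km

In Airy isostatic equilibrium: ρ_c h = (ρ_m − ρ_c) r.
h = r (ρ_m − ρ_c) / ρ_c = 18.6 km × (3277 − 2669) / 2669 = 4.24 km.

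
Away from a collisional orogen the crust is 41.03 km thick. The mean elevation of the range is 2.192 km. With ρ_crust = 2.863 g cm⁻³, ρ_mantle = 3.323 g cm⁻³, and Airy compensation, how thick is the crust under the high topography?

Root depth r = h ρ_c / (ρ_m − ρ_c) = 2.192 km × 2.863 / 0.46 = 13.64 km.
Total thickness = T + h + r = 41.03 km + 2.192 km + 13.64 km = 56.9 km.

56.9 km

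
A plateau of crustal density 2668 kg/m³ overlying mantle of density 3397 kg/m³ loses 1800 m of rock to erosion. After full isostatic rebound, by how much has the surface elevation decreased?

Rebound u = e ρ_c/ρ_m = 1800 m × 2668/3397 = 1414 m.
Net surface drop = e − u = 1800 m − 1414 m = e (ρ_m − ρ_c)/ρ_m = 386 m.

386 m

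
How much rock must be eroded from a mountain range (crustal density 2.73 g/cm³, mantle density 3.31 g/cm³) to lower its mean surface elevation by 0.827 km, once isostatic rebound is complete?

4.72 km

Net drop Δ = e − u = e − e ρ_c/ρ_m = e (ρ_m − ρ_c)/ρ_m.
e = Δ ρ_m/(ρ_m − ρ_c) = 0.827 km × 3.31/0.58 = 4.72 km.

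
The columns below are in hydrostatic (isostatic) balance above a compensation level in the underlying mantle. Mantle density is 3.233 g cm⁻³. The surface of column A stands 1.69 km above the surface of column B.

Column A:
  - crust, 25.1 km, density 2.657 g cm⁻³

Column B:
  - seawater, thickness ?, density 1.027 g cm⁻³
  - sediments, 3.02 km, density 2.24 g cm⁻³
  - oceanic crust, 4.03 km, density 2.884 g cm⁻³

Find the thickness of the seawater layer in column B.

2.08 km

Take the compensation level at the base of the deeper column (depth z_c below the surface of column A) and equate Σ ρ_i t_i down to z_c; mantle fills any gap and the z_c terms cancel.
Column A: 25.1×2.657 + (z_c − 25.1)×3.233
Column B: 1.69×0 + x×1.027 + 3.02×2.24 + 4.03×2.884 + (z_c − 1.69 − 7.05 − x)×3.233
The z_c×3.233 term appears on both sides and cancels. Collect the known terms of each column as K = Σ(ρt)_known − 3.233 × (depth of known layers): K_A = 66.6907 − 3.233×25.1 = −14.4576; K_B = 18.38732 − 3.233×(1.69 + 7.05) = −9.8691.
Balance: K_A = K_B − x×(3.233 − 1.027), so x = (K_B − K_A)/(3.233 − 1.027) = 4.5885/2.206 = 2.08 km.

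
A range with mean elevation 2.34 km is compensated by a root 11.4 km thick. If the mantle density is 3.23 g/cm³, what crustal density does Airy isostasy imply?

2.68 g/cm³

ρ_c h = (ρ_m − ρ_c) r → ρ_c (h + r) = ρ_m r → ρ_c = ρ_m r / (h + r).
ρ_c = 3.23 × 11.4 km / (2.34 km + 11.4 km) = 2.68 g/cm³.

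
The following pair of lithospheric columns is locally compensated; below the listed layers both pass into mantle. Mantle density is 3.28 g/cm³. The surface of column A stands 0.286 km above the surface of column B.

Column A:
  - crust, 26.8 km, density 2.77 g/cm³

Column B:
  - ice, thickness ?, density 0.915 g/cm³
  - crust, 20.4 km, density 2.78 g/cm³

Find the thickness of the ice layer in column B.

1.07 km

Take the compensation level at the base of the deeper column (depth z_c below the surface of column A) and equate Σ ρ_i t_i down to z_c; mantle fills any gap and the z_c terms cancel.
Column A: 26.8×2.77 + (z_c − 26.8)×3.28
Column B: 0.286×0 + x×0.915 + 20.4×2.78 + (z_c − 0.286 − 20.4 − x)×3.28
The z_c×3.28 term appears on both sides and cancels. Collect the known terms of each column as K = Σ(ρt)_known − 3.28 × (depth of known layers): K_A = 74.236 − 3.28×26.8 = −13.668; K_B = 56.712 − 3.28×(0.286 + 20.4) = −11.13808.
Balance: K_A = K_B − x×(3.28 − 0.915), so x = (K_B − K_A)/(3.28 − 0.915) = 2.52992/2.365 = 1.07 km.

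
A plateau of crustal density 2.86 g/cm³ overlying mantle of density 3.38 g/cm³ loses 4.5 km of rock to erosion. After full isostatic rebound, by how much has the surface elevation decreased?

Rebound u = e ρ_c/ρ_m = 4.5 km × 2.86/3.38 = 3.808 km.
Net surface drop = e − u = 4.5 km − 3.808 km = e (ρ_m − ρ_c)/ρ_m = 0.692 km.

0.692 km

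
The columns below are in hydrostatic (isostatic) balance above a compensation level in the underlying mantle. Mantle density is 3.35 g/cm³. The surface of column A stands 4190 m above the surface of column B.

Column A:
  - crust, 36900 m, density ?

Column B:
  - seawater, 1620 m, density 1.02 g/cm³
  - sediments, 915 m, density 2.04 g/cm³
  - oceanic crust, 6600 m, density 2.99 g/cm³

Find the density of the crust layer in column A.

Take the compensation level at the base of the deeper column (depth z_c below the surface of column A) and equate Σ ρ_i t_i down to z_c; mantle fills any gap and the z_c terms cancel.
Column A: 36900×ρ + (z_c − 36900)×3.35
Column B: 4190×0 + 1620×1.02 + 915×2.04 + 6600×2.99 + (z_c − 4190 − 9135)×3.35
The z_c×3.35 term appears on both sides and cancels. Collect the known terms of each column as K = Σ(ρt)_known − 3.35 × (depth of known layers): K_A = 0 − 3.35×36900 = −123615; K_B = 23253 − 3.35×(4190 + 9135) = −21385.75.
Balance: K_A + 36900×ρ = K_B, so ρ = (K_B − K_A)/36900 = 102229/36900 = 2.77 g/cm³.

2.77 g/cm³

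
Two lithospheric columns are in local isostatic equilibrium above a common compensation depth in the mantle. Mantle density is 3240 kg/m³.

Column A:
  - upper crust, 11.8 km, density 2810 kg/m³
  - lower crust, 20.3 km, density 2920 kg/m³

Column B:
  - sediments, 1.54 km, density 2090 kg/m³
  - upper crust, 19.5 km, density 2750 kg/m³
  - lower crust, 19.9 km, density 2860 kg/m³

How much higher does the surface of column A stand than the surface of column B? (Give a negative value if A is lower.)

−2.26 km

For any compensation level in the mantle, the mantle terms cancel and isostasy reduces to e = (Σt_A − Σt_B) − (Σ(ρt)_A − Σ(ρt)_B) / ρ_m.
Σt_A = 32.1 km; Σt_B = 40.94 km; Σ(ρt)_A = 92434; Σ(ρt)_B = 113757.6 (in km·kg/m³).
e = (32.1 − 40.94) − (92434 − 113757.6) / 3240 = −2.26 km.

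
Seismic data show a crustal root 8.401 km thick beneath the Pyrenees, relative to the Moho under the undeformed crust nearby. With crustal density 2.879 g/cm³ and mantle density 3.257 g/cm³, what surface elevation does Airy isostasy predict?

1.1 km

For local isostatic compensation: ρ_c h = (ρ_m − ρ_c) r.
h = r (ρ_m − ρ_c) / ρ_c = 8.401 km × (3.257 − 2.879) / 2.879 = 1.1 km.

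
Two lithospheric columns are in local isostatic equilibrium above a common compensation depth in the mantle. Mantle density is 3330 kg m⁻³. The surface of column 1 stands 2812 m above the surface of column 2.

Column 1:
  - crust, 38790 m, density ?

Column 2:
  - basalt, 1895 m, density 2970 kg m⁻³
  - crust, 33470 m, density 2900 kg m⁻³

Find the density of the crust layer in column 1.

2700 kg m⁻³

Take the compensation level at the base of the deeper column (depth z_c below the surface of column 1) and equate Σ ρ_i t_i down to z_c; mantle fills any gap and the z_c terms cancel.
Column 1: 38790×ρ + (z_c − 38790)×3330
Column 2: 2812×0 + 1895×2970 + 33470×2900 + (z_c − 2812 − 35365)×3330
The z_c×3330 term appears on both sides and cancels. Collect the known terms of each column as K = Σ(ρt)_known − 3330 × (depth of known layers): K_1 = 0 − 3330×38790 = −129170700; K_2 = 102691150 − 3330×(2812 + 35365) = −24438260.
Balance: K_1 + 38790×ρ = K_2, so ρ = (K_2 − K_1)/38790 = 104732000/38790 = 2700 kg m⁻³.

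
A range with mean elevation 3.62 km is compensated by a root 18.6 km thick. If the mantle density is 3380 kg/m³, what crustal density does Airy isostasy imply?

ρ_c h = (ρ_m − ρ_c) r → ρ_c (h + r) = ρ_m r → ρ_c = ρ_m r / (h + r).
ρ_c = 3380 × 18.6 km / (3.62 km + 18.6 km) = 2830 kg/m³.

2830 kg/m³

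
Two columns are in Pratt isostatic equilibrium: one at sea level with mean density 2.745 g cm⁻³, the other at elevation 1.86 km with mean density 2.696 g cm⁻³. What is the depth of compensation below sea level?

ρ_ref D = ρ (D + h) → D (ρ_ref − ρ) = ρ h.
D = ρ h/(ρ_ref − ρ) = 2.696 × 1.86 km/(2.745 − 2.696) = 102 km.

102 km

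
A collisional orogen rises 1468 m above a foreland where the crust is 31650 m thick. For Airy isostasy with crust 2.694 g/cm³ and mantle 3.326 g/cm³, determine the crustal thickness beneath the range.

Root depth r = h ρ_c / (ρ_m − ρ_c) = 1468 m × 2.694 / 0.632 = 6258 m.
Total thickness = T + h + r = 31650 m + 1468 m + 6258 m = 39400 m.

39400 m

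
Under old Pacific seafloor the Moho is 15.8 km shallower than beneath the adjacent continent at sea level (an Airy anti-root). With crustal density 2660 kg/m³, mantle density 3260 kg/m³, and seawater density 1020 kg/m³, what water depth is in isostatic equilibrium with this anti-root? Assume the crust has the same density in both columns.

5.78 km

Replacing a thickness d of crust by seawater at the top must be balanced by replacing crust with mantle at the base: d (ρ_c − ρ_w) = a (ρ_m − ρ_c).
d = a (ρ_m − ρ_c)/(ρ_c − ρ_w) = 15.8 km × 600/1640 = 5.78 km.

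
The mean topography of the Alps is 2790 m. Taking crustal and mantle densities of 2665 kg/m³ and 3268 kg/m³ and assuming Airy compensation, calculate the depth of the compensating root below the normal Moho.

For local isostatic compensation: the weight of the topography is balanced by the buoyancy of the root, ρ_c h = (ρ_m − ρ_c) r.
r = h · ρ_c / (ρ_m − ρ_c) = 2790 m × 2665 / (3268 − 2665) = 12300 m.

12300 m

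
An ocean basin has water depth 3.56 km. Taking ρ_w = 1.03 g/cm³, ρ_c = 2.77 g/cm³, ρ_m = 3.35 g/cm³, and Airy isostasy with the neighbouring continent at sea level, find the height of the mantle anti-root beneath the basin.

10.7 km

Isostatic balance requires: replacing crust with seawater at the top is compensated by replacing crust with mantle at the base: d (ρ_c − ρ_w) = a (ρ_m − ρ_c).
a = d (ρ_c − ρ_w)/(ρ_m − ρ_c) = 3.56 km × 1.74/0.58 = 10.7 km.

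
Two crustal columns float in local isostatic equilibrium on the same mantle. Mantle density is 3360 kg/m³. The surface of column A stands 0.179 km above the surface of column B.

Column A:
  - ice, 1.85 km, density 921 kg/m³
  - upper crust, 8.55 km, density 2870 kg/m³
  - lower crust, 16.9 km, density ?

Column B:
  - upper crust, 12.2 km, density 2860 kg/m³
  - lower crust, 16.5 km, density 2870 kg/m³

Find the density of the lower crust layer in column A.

Take the compensation level at the base of the deeper column (depth z_c below the surface of column A) and equate Σ ρ_i t_i down to z_c; mantle fills any gap and the z_c terms cancel.
Column A: 1.85×921 + 8.55×2870 + 16.9×ρ + (z_c − 27.3)×3360
Column B: 0.179×0 + 12.2×2860 + 16.5×2870 + (z_c − 0.179 − 28.7)×3360
The z_c×3360 term appears on both sides and cancels. Collect the known terms of each column as K = Σ(ρt)_known − 3360 × (depth of known layers): K_A = 26242.35 − 3360×27.3 = −65485.65; K_B = 82247 − 3360×(0.179 + 28.7) = −14786.44.
Balance: K_A + 16.9×ρ = K_B, so ρ = (K_B − K_A)/16.9 = 50699.2/16.9 = 3000 kg/m³.

3000 kg/m³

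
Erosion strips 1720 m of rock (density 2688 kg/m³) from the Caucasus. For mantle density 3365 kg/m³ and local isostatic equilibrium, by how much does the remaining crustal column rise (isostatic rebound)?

Unloading: uplift u = e ρ_c/ρ_m = 1720 m × 2688/3365 = 1370 m.

1370 m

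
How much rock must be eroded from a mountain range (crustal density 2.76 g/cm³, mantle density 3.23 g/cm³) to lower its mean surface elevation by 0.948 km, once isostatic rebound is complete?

Net drop Δ = e − u = e − e ρ_c/ρ_m = e (ρ_m − ρ_c)/ρ_m.
e = Δ ρ_m/(ρ_m − ρ_c) = 0.948 km × 3.23/0.47 = 6.51 km.

6.51 km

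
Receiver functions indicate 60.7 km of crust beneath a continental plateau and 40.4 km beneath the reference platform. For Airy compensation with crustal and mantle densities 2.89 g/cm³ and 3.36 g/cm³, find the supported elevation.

2.84 km

Excess crust Δ = 60.7 km − 40.4 km = 20.3 km, split between elevation h and root r with h + r = Δ.
Airy balance ρ_c h = (ρ_m − ρ_c) r gives r = h ρ_c/(ρ_m − ρ_c), so h (1 + ρ_c/(ρ_m − ρ_c)) = Δ, i.e. h = Δ (ρ_m − ρ_c)/ρ_m.
h = 20.3 km × 0.47/3.36 = 2.84 km.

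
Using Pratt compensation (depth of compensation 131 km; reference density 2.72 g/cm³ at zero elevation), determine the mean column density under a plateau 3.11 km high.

2.66 g/cm³

Pratt balance: ρ_ref D = ρ (D + h).
ρ = ρ_ref D/(D + h) = 2.72 × 131 km/(131 km + 3.11 km) = 2.66 g/cm³.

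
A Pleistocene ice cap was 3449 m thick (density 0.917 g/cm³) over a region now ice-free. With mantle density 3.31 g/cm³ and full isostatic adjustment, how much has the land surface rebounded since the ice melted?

Removing the load lets mantle flow back in; uplift u satisfies ρ_ice t = ρ_m u.
u = t ρ_ice/ρ_m = 3449 m × 0.917/3.31 = 956 m.

956 m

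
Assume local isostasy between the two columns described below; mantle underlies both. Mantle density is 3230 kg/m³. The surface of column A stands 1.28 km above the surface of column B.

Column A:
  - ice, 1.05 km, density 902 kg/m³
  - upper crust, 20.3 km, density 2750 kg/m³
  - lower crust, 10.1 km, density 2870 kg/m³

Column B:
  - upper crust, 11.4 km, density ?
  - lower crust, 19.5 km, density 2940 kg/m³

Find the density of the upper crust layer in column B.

Take the compensation level at the base of the deeper column (depth z_c below the surface of column A) and equate Σ ρ_i t_i down to z_c; mantle fills any gap and the z_c terms cancel.
Column A: 1.05×902 + 20.3×2750 + 10.1×2870 + (z_c − 31.45)×3230
Column B: 1.28×0 + 11.4×ρ + 19.5×2940 + (z_c − 1.28 − 30.9)×3230
The z_c×3230 term appears on both sides and cancels. Collect the known terms of each column as K = Σ(ρt)_known − 3230 × (depth of known layers): K_A = 85759.1 − 3230×31.45 = −15824.4; K_B = 57330 − 3230×(1.28 + 30.9) = −46611.4.
Balance: K_A = K_B + 11.4×ρ, so ρ = (K_A − K_B)/11.4 = 30787/11.4 = 2700 kg/m³.

2700 kg/m³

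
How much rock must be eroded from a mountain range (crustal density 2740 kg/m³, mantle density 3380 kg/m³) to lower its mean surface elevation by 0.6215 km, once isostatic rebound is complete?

Net drop Δ = e − u = e − e ρ_c/ρ_m = e (ρ_m − ρ_c)/ρ_m.
e = Δ ρ_m/(ρ_m − ρ_c) = 0.6215 km × 3380/640 = 3.28 km.

3.28 km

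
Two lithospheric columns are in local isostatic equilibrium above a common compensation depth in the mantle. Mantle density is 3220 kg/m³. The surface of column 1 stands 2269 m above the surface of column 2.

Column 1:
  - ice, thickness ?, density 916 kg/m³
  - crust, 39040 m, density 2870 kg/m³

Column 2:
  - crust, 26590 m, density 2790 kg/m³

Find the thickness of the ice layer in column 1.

Take the compensation level at the base of the deeper column (depth z_c below the surface of column 1) and equate Σ ρ_i t_i down to z_c; mantle fills any gap and the z_c terms cancel.
Column 1: x×916 + 39040×2870 + (z_c − 39040 − x)×3220
Column 2: 2269×0 + 26590×2790 + (z_c − 2269 − 26590)×3220
The z_c×3220 term appears on both sides and cancels. Collect the known terms of each column as K = Σ(ρt)_known − 3220 × (depth of known layers): K_1 = 112044800 − 3220×39040 = −13664000; K_2 = 74186100 − 3220×(2269 + 26590) = −18739880.
Balance: K_1 − x×(3220 − 916) = K_2, so x = (K_1 − K_2)/(3220 − 916) = 5075880/2304 = 2200 m.

2200 m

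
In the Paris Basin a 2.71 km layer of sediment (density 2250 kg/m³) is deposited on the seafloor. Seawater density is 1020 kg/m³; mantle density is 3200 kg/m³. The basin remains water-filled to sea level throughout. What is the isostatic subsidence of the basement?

Submarine loading: the sediment displaces seawater, and the subsidence is in turn flooded, so s (ρ_m − ρ_w) = t (ρ_sed − ρ_w).
s = 2.71 km × (2250 − 1020) / (3200 − 1020) = 1.53 km.

1.53 km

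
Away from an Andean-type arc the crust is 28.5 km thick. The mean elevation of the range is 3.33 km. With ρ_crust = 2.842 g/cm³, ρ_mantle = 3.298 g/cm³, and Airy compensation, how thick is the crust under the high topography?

52.6 km

Root depth r = h ρ_c / (ρ_m − ρ_c) = 3.33 km × 2.842 / 0.456 = 20.75 km.
Total thickness = T + h + r = 28.5 km + 3.33 km + 20.75 km = 52.6 km.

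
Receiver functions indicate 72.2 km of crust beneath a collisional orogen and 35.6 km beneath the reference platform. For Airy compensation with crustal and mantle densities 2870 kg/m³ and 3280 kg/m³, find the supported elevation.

4.58 km

Excess crust Δ = 72.2 km − 35.6 km = 36.6 km, split between elevation h and root r with h + r = Δ.
Airy balance ρ_c h = (ρ_m − ρ_c) r gives r = h ρ_c/(ρ_m − ρ_c), so h (1 + ρ_c/(ρ_m − ρ_c)) = Δ, i.e. h = Δ (ρ_m − ρ_c)/ρ_m.
h = 36.6 km × 410/3280 = 4.58 km.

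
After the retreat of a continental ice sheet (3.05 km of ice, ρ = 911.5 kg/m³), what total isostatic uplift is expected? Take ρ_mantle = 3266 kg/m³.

0.851 km

Removing the load lets mantle flow back in; uplift u satisfies ρ_ice t = ρ_m u.
u = t ρ_ice/ρ_m = 3.05 km × 911.5/3266 = 0.851 km.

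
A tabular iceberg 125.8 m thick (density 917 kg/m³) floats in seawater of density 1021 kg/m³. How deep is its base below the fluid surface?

113 m

Draft d = t ρ_obj/ρ_fluid = 125.8 m × 917/1021 = 113 m.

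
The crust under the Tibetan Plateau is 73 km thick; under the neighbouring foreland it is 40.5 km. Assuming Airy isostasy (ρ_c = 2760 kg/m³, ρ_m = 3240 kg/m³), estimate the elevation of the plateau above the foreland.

Excess crust Δ = 73 km − 40.5 km = 32.5 km, split between elevation h and root r with h + r = Δ.
Airy balance ρ_c h = (ρ_m − ρ_c) r gives r = h ρ_c/(ρ_m − ρ_c), so h (1 + ρ_c/(ρ_m − ρ_c)) = Δ, i.e. h = Δ (ρ_m − ρ_c)/ρ_m.
h = 32.5 km × 480/3240 = 4.81 km.

4.81 km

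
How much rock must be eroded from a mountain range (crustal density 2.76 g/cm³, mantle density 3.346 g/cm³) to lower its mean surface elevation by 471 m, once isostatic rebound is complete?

2690 m

Net drop Δ = e − u = e − e ρ_c/ρ_m = e (ρ_m − ρ_c)/ρ_m.
e = Δ ρ_m/(ρ_m − ρ_c) = 471 m × 3.346/0.586 = 2690 m.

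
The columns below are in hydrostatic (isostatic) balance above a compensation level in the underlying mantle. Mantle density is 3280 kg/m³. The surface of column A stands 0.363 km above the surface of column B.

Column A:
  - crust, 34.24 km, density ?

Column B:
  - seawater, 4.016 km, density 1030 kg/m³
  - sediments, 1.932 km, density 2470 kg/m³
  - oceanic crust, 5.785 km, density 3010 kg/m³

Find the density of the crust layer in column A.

2890 kg/m³

Take the compensation level at the base of the deeper column (depth z_c below the surface of column A) and equate Σ ρ_i t_i down to z_c; mantle fills any gap and the z_c terms cancel.
Column A: 34.24×ρ + (z_c − 34.24)×3280
Column B: 0.363×0 + 4.016×1030 + 1.932×2470 + 5.785×3010 + (z_c − 0.363 − 11.733)×3280
The z_c×3280 term appears on both sides and cancels. Collect the known terms of each column as K = Σ(ρt)_known − 3280 × (depth of known layers): K_A = 0 − 3280×34.24 = −112307.2; K_B = 26321.37 − 3280×(0.363 + 11.733) = −13353.51.
Balance: K_A + 34.24×ρ = K_B, so ρ = (K_B − K_A)/34.24 = 98953.7/34.24 = 2890 kg/m³.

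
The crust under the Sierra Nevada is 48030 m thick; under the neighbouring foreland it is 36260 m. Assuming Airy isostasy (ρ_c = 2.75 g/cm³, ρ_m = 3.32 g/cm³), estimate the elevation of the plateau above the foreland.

2020 m

Excess crust Δ = 48030 m − 36260 m = 11770 m, split between elevation h and root r with h + r = Δ.
Airy balance ρ_c h = (ρ_m − ρ_c) r gives r = h ρ_c/(ρ_m − ρ_c), so h (1 + ρ_c/(ρ_m − ρ_c)) = Δ, i.e. h = Δ (ρ_m − ρ_c)/ρ_m.
h = 11770 m × 0.57/3.32 = 2020 m.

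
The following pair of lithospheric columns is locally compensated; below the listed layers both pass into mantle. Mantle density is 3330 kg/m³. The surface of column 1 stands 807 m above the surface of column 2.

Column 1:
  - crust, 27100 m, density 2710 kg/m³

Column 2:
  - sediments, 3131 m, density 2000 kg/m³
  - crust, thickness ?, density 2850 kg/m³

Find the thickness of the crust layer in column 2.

20700 m

Take the compensation level at the base of the deeper column (depth z_c below the surface of column 1) and equate Σ ρ_i t_i down to z_c; mantle fills any gap and the z_c terms cancel.
Column 1: 27100×2710 + (z_c − 27100)×3330
Column 2: 807×0 + 3131×2000 + x×2850 + (z_c − 807 − 3131 − x)×3330
The z_c×3330 term appears on both sides and cancels. Collect the known terms of each column as K = Σ(ρt)_known − 3330 × (depth of known layers): K_1 = 73441000 − 3330×27100 = −16802000; K_2 = 6262000 − 3330×(807 + 3131) = −6851540.
Balance: K_1 = K_2 − x×(3330 − 2850), so x = (K_2 − K_1)/(3330 − 2850) = 9950460/480 = 20700 m.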